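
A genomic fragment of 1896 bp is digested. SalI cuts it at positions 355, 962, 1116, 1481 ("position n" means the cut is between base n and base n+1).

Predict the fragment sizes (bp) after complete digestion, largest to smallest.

607, 415, 365, 355, 154 bp

Linear molecule, 4 cuts → 5 fragments:
  355 − 0 = 355 bp
  962 − 355 = 607 bp
  1116 − 962 = 154 bp
  1481 − 1116 = 365 bp
  1896 − 1481 = 415 bp
Sorted largest to smallest: 607, 415, 365, 355, 154 bp.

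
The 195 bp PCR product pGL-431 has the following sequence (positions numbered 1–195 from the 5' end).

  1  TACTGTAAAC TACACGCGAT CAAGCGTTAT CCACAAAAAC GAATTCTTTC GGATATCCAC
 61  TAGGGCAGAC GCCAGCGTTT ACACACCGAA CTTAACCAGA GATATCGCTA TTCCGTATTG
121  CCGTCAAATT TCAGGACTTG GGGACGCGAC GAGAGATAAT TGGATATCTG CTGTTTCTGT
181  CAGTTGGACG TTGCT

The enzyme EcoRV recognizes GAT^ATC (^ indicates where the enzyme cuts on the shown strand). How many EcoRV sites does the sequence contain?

3

GATATC occurs starting at positions 52, 101, 163.
EcoRV cuts at 3 sites.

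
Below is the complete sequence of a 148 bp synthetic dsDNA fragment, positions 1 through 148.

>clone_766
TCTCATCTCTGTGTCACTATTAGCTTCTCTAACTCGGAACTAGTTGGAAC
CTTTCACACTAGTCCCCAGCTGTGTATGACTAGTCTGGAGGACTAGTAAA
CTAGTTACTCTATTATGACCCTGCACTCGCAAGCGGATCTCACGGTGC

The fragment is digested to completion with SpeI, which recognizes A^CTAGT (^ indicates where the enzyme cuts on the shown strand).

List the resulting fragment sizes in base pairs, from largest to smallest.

48, 39, 21, 19, 13, 8 bp

SpeI sites (ACTAGT) start at positions 39, 58, 79, 92, 100.
SpeI cuts after the first base of each site, so after positions 39, 58, 79, 92, 100.
Linear molecule, 5 cuts → 6 fragments:
  1–39 → 39 bp
  40–58 → 19 bp
  59–79 → 21 bp
  80–92 → 13 bp
  93–100 → 8 bp
  101–148 → 48 bp
Sorted largest to smallest: 48, 39, 21, 19, 13, 8 bp.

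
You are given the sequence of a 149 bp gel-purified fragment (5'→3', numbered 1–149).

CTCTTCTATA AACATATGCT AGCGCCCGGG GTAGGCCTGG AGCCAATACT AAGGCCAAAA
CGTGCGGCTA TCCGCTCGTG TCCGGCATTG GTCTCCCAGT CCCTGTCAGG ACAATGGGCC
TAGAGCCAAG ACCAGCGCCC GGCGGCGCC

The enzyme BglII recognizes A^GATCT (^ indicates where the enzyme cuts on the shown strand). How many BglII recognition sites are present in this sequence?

0

No occurrence of AGATCT is present in the sequence.
BglII does not cut: 0 sites.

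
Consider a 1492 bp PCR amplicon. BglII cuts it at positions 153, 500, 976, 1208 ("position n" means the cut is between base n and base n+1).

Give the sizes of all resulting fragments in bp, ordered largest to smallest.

Linear molecule, 4 cuts → 5 fragments:
  153 − 0 = 153 bp
  500 − 153 = 347 bp
  976 − 500 = 476 bp
  1208 − 976 = 232 bp
  1492 − 1208 = 284 bp
Sorted largest to smallest: 476, 347, 284, 232, 153 bp.

476, 347, 284, 232, 153 bp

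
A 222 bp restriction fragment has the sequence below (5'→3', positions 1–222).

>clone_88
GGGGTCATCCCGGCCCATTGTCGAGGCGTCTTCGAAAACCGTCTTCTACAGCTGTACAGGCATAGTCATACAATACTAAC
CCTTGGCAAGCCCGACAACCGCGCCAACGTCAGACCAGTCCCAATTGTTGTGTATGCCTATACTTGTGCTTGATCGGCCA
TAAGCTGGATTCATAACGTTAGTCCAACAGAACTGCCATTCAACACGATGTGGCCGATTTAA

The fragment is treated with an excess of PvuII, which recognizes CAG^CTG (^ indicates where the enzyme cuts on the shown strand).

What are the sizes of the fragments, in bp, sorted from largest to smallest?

The PvuII site (CAGCTG) starts at position 49.
PvuII cuts after base 3 of each site, so after position 51.
Linear molecule, 1 cut → 2 fragments:
  1–51 → 51 bp
  52–222 → 171 bp
Sorted largest to smallest: 171, 51 bp.

171, 51 bp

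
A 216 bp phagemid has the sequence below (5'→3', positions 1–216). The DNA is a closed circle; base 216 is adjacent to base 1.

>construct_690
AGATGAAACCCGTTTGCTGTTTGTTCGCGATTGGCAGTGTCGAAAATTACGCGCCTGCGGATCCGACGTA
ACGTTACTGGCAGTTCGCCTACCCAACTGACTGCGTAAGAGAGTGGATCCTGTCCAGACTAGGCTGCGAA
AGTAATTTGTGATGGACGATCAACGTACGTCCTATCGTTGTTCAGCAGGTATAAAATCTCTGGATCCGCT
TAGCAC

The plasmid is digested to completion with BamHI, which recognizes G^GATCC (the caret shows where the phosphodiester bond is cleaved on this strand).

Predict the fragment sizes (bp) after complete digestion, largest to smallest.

87, 73, 56 bp

BamHI sites (GGATCC) start at positions 59, 115, 202.
BamHI cuts after the first base of each site, so after positions 59, 115, 202.
Circular molecule, 3 cuts → 3 fragments:
  60–115 → 56 bp
  116–202 → 87 bp
  203–216 then 1–59 → 14 + 59 = 73 bp
Sorted largest to smallest: 87, 73, 56 bp.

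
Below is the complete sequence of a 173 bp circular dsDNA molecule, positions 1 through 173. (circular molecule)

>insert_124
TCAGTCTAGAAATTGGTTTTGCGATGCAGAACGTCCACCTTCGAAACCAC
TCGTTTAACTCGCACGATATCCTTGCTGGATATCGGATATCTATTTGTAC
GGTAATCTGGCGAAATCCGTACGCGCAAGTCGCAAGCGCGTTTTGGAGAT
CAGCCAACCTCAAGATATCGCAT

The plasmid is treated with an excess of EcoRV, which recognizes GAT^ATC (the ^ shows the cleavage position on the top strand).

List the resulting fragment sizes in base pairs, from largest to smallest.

EcoRV sites (GATATC) start at positions 66, 79, 86, 164.
EcoRV cuts after base 3 of each site, so after positions 68, 81, 88, 166.
Circular molecule, 4 cuts → 4 fragments:
  69–81 → 13 bp
  82–88 → 7 bp
  89–166 → 78 bp
  167–173 then 1–68 → 7 + 68 = 75 bp
Sorted largest to smallest: 78, 75, 13, 7 bp.

78, 75, 13, 7 bp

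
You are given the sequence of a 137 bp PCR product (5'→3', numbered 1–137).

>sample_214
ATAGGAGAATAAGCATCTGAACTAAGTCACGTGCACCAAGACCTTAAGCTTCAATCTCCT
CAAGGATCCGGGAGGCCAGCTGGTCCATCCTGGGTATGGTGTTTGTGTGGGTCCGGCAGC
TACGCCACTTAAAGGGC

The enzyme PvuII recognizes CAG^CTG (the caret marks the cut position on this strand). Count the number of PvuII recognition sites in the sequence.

1

CAGCTG occurs starting at position 77.
PvuII cuts at 1 site.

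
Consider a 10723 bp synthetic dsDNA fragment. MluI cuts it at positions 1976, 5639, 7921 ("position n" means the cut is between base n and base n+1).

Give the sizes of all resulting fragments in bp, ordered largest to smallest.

3663, 2802, 2282, 1976 bp

Linear molecule, 3 cuts → 4 fragments:
  1976 − 0 = 1976 bp
  5639 − 1976 = 3663 bp
  7921 − 5639 = 2282 bp
  10723 − 7921 = 2802 bp
Sorted largest to smallest: 3663, 2802, 2282, 1976 bp.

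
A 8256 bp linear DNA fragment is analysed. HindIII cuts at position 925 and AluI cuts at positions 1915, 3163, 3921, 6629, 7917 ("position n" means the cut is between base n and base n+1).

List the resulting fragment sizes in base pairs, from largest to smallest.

Combined cut positions (sorted): 925, 1915, 3163, 3921, 6629, 7917.
Linear molecule, 6 cuts → 7 fragments:
  925 − 0 = 925 bp
  1915 − 925 = 990 bp
  3163 − 1915 = 1248 bp
  3921 − 3163 = 758 bp
  6629 − 3921 = 2708 bp
  7917 − 6629 = 1288 bp
  8256 − 7917 = 339 bp
Sorted largest to smallest: 2708, 1288, 1248, 990, 925, 758, 339 bp.

2708, 1288, 1248, 990, 925, 758, 339 bp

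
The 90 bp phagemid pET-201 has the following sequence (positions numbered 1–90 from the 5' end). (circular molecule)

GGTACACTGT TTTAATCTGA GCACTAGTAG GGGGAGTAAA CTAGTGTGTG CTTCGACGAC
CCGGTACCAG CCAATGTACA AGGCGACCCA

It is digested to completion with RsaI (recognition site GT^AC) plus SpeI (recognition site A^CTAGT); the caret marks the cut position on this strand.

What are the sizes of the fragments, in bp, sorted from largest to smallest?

RsaI sites (GTAC) start at positions 2, 64, 76.
RsaI cuts after base 2 of each site, so after positions 3, 65, 77.
SpeI sites (ACTAGT) start at positions 23, 40.
SpeI cuts after the first base of each site, so after positions 23, 40.
Combined cut positions: 3, 23, 40, 65, 77.
Circular molecule, 5 cuts → 5 fragments:
  4–23 → 20 bp
  24–40 → 17 bp
  41–65 → 25 bp
  66–77 → 12 bp
  78–90 then 1–3 → 13 + 3 = 16 bp
Sorted largest to smallest: 25, 20, 17, 16, 12 bp.

25, 20, 17, 16, 12 bp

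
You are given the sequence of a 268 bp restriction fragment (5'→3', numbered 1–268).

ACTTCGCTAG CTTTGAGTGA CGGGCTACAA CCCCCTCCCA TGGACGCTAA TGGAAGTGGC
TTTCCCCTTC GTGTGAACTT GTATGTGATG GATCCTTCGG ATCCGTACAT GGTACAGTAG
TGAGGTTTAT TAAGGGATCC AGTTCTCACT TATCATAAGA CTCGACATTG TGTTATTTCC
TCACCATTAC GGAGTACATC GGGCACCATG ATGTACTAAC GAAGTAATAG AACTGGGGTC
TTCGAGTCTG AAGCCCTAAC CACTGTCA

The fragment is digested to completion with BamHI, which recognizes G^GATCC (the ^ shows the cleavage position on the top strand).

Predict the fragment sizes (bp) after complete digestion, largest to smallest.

133, 90, 36, 9 bp

BamHI sites (GGATCC) start at positions 90, 99, 135.
BamHI cuts after the first base of each site, so after positions 90, 99, 135.
Linear molecule, 3 cuts → 4 fragments:
  1–90 → 90 bp
  91–99 → 9 bp
  100–135 → 36 bp
  136–268 → 133 bp
Sorted largest to smallest: 133, 90, 36, 9 bp.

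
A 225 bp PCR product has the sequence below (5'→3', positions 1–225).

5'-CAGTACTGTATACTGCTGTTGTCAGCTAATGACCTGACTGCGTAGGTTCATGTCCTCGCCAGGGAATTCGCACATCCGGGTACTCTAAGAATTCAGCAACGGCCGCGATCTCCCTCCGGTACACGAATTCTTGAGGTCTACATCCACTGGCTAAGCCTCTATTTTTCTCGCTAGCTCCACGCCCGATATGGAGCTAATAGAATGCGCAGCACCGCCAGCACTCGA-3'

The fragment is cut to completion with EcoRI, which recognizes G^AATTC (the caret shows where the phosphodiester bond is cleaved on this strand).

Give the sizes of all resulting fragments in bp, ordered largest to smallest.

EcoRI sites (GAATTC) start at positions 64, 89, 125.
EcoRI cuts after the first base of each site, so after positions 64, 89, 125.
Linear molecule, 3 cuts → 4 fragments:
  1–64 → 64 bp
  65–89 → 25 bp
  90–125 → 36 bp
  126–225 → 100 bp
Sorted largest to smallest: 100, 64, 36, 25 bp.

100, 64, 36, 25 bp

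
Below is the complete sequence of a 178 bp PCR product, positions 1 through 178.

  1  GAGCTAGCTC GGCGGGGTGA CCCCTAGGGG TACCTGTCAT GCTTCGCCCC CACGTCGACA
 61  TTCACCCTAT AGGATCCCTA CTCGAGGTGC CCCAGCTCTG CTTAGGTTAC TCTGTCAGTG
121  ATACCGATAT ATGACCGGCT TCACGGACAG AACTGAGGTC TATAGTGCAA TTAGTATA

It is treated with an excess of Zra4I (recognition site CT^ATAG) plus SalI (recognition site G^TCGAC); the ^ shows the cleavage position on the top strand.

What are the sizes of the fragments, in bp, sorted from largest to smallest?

Zra4I sites (CTATAG) start at positions 67, 160.
Zra4I cuts after base 2 of each site, so after positions 68, 161.
The SalI site (GTCGAC) starts at position 54.
SalI cuts after the first base of each site, so after position 54.
Combined cut positions: 54, 68, 161.
Linear molecule, 3 cuts → 4 fragments:
  1–54 → 54 bp
  55–68 → 14 bp
  69–161 → 93 bp
  162–178 → 17 bp
Sorted largest to smallest: 93, 54, 17, 14 bp.

93, 54, 17, 14 bp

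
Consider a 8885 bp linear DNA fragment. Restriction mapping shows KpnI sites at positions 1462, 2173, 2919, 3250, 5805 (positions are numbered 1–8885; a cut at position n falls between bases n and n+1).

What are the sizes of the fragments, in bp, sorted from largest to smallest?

Linear molecule, 5 cuts → 6 fragments:
  1462 − 0 = 1462 bp
  2173 − 1462 = 711 bp
  2919 − 2173 = 746 bp
  3250 − 2919 = 331 bp
  5805 − 3250 = 2555 bp
  8885 − 5805 = 3080 bp
Sorted largest to smallest: 3080, 2555, 1462, 746, 711, 331 bp.

3080, 2555, 1462, 746, 711, 331 bp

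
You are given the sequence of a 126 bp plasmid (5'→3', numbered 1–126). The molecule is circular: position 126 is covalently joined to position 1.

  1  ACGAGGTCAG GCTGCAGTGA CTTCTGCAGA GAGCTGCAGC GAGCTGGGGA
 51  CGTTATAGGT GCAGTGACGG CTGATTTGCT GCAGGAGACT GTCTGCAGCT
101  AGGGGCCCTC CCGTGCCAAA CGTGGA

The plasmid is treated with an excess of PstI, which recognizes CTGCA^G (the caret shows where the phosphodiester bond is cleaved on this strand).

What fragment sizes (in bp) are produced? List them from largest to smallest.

PstI sites (CTGCAG) start at positions 12, 24, 34, 79, 93.
PstI cuts after base 5 of each site (before the last base), so after positions 16, 28, 38, 83, 97.
Circular molecule, 5 cuts → 5 fragments:
  17–28 → 12 bp
  29–38 → 10 bp
  39–83 → 45 bp
  84–97 → 14 bp
  98–126 then 1–16 → 29 + 16 = 45 bp
Sorted largest to smallest: 45, 45, 14, 12, 10 bp.

45, 45, 14, 12, 10 bp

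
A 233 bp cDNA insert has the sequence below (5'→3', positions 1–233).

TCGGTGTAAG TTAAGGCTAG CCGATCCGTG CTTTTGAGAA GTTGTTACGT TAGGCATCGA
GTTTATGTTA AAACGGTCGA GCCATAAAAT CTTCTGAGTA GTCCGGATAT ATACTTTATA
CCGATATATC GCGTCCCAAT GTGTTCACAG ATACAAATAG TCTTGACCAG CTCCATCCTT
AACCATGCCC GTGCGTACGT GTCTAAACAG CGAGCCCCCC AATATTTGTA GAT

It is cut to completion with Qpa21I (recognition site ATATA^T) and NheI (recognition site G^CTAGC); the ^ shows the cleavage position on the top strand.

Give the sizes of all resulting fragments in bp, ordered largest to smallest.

Qpa21I sites (ATATAT) start at positions 107, 124.
Qpa21I cuts after base 5 of each site (before the last base), so after positions 111, 128.
The NheI site (GCTAGC) starts at position 16.
NheI cuts after the first base of each site, so after position 16.
Combined cut positions: 16, 111, 128.
Linear molecule, 3 cuts → 4 fragments:
  1–16 → 16 bp
  17–111 → 95 bp
  112–128 → 17 bp
  129–233 → 105 bp
Sorted largest to smallest: 105, 95, 17, 16 bp.

105, 95, 17, 16 bp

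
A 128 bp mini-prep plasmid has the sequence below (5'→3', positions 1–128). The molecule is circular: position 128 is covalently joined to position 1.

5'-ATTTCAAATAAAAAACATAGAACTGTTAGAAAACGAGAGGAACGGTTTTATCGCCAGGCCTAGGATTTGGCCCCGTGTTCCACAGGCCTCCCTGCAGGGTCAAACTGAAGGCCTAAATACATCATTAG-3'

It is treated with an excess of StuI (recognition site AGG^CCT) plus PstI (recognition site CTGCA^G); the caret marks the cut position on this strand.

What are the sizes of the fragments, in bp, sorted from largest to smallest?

75, 28, 15, 10 bp

StuI sites (AGGCCT) start at positions 56, 84, 109.
StuI cuts after base 3 of each site, so after positions 58, 86, 111.
The PstI site (CTGCAG) starts at position 92.
PstI cuts after base 5 of each site (before the last base), so after position 96.
Combined cut positions: 58, 86, 96, 111.
Circular molecule, 4 cuts → 4 fragments:
  59–86 → 28 bp
  87–96 → 10 bp
  97–111 → 15 bp
  112–128 then 1–58 → 17 + 58 = 75 bp
Sorted largest to smallest: 75, 28, 15, 10 bp.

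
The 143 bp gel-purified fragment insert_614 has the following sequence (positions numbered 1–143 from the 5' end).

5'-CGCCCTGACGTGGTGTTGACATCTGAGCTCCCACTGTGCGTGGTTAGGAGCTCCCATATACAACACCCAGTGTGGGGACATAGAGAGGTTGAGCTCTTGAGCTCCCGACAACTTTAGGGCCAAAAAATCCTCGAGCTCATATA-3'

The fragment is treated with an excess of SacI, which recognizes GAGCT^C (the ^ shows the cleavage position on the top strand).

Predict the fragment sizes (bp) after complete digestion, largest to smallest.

SacI sites (GAGCTC) start at positions 25, 48, 91, 99, 133.
SacI cuts after base 5 of each site (before the last base), so after positions 29, 52, 95, 103, 137.
Linear molecule, 5 cuts → 6 fragments:
  1–29 → 29 bp
  30–52 → 23 bp
  53–95 → 43 bp
  96–103 → 8 bp
  104–137 → 34 bp
  138–143 → 6 bp
Sorted largest to smallest: 43, 34, 29, 23, 8, 6 bp.

43, 34, 29, 23, 8, 6 bp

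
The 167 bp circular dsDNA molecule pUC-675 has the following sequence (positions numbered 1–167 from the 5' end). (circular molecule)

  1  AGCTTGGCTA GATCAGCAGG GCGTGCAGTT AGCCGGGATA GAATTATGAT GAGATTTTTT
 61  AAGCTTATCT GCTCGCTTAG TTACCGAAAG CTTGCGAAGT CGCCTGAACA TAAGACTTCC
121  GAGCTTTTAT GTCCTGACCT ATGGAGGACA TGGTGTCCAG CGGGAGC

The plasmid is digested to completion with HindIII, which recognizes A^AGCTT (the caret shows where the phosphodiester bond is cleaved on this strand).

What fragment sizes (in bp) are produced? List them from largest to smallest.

HindIII sites (AAGCTT) start at positions 61, 88.
HindIII cuts after the first base of each site, so after positions 61, 88.
Circular molecule, 2 cuts → 2 fragments:
  62–88 → 27 bp
  89–167 then 1–61 → 79 + 61 = 140 bp
Sorted largest to smallest: 140, 27 bp.

140, 27 bp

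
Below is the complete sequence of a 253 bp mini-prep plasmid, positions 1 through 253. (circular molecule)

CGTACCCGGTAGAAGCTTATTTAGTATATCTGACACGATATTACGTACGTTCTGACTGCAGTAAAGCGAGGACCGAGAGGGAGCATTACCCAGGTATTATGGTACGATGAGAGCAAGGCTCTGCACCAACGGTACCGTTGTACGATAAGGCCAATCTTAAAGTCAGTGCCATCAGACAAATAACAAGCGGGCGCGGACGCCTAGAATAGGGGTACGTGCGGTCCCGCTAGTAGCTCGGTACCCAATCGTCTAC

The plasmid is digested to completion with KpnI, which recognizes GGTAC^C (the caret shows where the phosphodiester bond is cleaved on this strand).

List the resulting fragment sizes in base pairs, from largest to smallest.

147, 106 bp

KpnI sites (GGTACC) start at positions 131, 237.
KpnI cuts after base 5 of each site (before the last base), so after positions 135, 241.
Circular molecule, 2 cuts → 2 fragments:
  136–241 → 106 bp
  242–253 then 1–135 → 12 + 135 = 147 bp
Sorted largest to smallest: 147, 106 bp.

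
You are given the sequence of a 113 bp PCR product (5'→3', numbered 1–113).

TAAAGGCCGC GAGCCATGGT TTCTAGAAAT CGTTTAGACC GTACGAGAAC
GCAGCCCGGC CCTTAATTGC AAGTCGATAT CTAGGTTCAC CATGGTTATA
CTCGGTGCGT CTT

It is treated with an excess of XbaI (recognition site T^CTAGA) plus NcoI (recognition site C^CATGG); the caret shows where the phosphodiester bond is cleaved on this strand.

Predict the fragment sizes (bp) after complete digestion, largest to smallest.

The XbaI site (TCTAGA) starts at position 22.
XbaI cuts after the first base of each site, so after position 22.
NcoI sites (CCATGG) start at positions 14, 90.
NcoI cuts after the first base of each site, so after positions 14, 90.
Combined cut positions: 14, 22, 90.
Linear molecule, 3 cuts → 4 fragments:
  1–14 → 14 bp
  15–22 → 8 bp
  23–90 → 68 bp
  91–113 → 23 bp
Sorted largest to smallest: 68, 23, 14, 8 bp.

68, 23, 14, 8 bp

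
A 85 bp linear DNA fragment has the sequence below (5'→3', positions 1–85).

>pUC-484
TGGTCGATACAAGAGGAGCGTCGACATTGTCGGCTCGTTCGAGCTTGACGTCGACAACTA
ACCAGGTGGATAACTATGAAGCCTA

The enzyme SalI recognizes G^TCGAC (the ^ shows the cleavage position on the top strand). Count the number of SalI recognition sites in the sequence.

GTCGAC occurs starting at positions 20, 50.
SalI cuts at 2 sites.

2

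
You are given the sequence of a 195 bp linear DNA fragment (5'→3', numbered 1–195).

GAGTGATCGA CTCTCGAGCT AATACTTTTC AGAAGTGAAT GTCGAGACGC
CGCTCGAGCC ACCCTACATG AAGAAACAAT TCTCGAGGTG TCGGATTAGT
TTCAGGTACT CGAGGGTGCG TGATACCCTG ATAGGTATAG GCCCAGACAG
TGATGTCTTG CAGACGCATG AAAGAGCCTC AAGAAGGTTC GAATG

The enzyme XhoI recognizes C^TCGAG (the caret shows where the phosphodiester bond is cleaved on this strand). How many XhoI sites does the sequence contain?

CTCGAG occurs starting at positions 13, 53, 82, 109.
XhoI cuts at 4 sites.

4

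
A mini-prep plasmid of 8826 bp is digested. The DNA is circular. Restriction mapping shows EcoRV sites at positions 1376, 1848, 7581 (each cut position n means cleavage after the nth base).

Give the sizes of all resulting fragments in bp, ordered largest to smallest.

Circular molecule, 3 cuts → 3 fragments:
  1848 − 1376 = 472 bp
  7581 − 1848 = 5733 bp
  wrap: 8826 − 7581 + 1376 = 2621 bp
Sorted largest to smallest: 5733, 2621, 472 bp.

5733, 2621, 472 bp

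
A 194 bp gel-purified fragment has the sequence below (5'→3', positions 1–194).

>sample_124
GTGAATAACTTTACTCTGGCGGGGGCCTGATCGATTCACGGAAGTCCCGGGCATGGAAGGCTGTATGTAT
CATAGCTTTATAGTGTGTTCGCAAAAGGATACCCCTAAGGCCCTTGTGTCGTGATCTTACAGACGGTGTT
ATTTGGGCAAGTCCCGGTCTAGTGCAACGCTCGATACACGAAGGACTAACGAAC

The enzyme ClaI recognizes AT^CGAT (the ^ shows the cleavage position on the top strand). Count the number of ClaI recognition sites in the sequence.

1

ATCGAT occurs starting at position 30.
ClaI cuts at 1 site.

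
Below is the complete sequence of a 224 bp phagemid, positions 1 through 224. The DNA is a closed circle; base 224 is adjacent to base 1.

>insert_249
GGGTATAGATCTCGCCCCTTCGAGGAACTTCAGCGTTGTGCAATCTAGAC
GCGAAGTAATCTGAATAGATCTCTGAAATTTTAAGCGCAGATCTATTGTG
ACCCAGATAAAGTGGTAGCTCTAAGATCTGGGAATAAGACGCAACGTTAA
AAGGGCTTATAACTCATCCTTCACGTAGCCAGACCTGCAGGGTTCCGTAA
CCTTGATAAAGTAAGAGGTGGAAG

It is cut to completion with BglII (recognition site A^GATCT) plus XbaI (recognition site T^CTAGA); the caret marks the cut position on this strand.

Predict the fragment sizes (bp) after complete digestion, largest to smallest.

107, 37, 35, 23, 22 bp

BglII sites (AGATCT) start at positions 7, 67, 89, 124.
BglII cuts after the first base of each site, so after positions 7, 67, 89, 124.
The XbaI site (TCTAGA) starts at position 44.
XbaI cuts after the first base of each site, so after position 44.
Combined cut positions: 7, 44, 67, 89, 124.
Circular molecule, 5 cuts → 5 fragments:
  8–44 → 37 bp
  45–67 → 23 bp
  68–89 → 22 bp
  90–124 → 35 bp
  125–224 then 1–7 → 100 + 7 = 107 bp
Sorted largest to smallest: 107, 37, 35, 23, 22 bp.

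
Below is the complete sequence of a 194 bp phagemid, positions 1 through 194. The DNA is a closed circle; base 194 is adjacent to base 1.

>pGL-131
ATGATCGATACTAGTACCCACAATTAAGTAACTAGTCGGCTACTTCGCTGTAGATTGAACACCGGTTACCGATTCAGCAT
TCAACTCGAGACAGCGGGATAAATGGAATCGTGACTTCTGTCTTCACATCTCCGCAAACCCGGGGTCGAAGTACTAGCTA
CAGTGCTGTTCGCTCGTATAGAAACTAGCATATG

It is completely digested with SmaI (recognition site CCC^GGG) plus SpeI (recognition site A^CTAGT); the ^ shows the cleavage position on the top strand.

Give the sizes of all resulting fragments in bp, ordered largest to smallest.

The SmaI site (CCCGGG) starts at position 139.
SmaI cuts after base 3 of each site, so after position 141.
SpeI sites (ACTAGT) start at positions 10, 31.
SpeI cuts after the first base of each site, so after positions 10, 31.
Combined cut positions: 10, 31, 141.
Circular molecule, 3 cuts → 3 fragments:
  11–31 → 21 bp
  32–141 → 110 bp
  142–194 then 1–10 → 53 + 10 = 63 bp
Sorted largest to smallest: 110, 63, 21 bp.

110, 63, 21 bp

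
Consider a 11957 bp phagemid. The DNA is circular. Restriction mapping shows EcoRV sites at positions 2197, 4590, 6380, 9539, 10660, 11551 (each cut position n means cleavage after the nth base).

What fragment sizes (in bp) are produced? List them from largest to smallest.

3159, 2603, 2393, 1790, 1121, 891 bp

Circular molecule, 6 cuts → 6 fragments:
  4590 − 2197 = 2393 bp
  6380 − 4590 = 1790 bp
  9539 − 6380 = 3159 bp
  10660 − 9539 = 1121 bp
  11551 − 10660 = 891 bp
  wrap: 11957 − 11551 + 2197 = 2603 bp
Sorted largest to smallest: 3159, 2603, 2393, 1790, 1121, 891 bp.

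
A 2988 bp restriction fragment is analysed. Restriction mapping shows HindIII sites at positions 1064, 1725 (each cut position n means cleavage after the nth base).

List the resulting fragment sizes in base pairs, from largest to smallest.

1263, 1064, 661 bp

Linear molecule, 2 cuts → 3 fragments:
  1064 − 0 = 1064 bp
  1725 − 1064 = 661 bp
  2988 − 1725 = 1263 bp
Sorted largest to smallest: 1263, 1064, 661 bp.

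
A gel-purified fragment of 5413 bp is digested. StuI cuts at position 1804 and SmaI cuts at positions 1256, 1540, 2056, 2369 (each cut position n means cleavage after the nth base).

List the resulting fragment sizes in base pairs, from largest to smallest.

Combined cut positions (sorted): 1256, 1540, 1804, 2056, 2369.
Linear molecule, 5 cuts → 6 fragments:
  1256 − 0 = 1256 bp
  1540 − 1256 = 284 bp
  1804 − 1540 = 264 bp
  2056 − 1804 = 252 bp
  2369 − 2056 = 313 bp
  5413 − 2369 = 3044 bp
Sorted largest to smallest: 3044, 1256, 313, 284, 264, 252 bp.

3044, 1256, 313, 284, 264, 252 bp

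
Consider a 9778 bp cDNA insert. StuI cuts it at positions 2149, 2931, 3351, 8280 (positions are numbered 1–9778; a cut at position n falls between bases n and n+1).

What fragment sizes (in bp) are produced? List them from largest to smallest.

4929, 2149, 1498, 782, 420 bp

Linear molecule, 4 cuts → 5 fragments:
  2149 − 0 = 2149 bp
  2931 − 2149 = 782 bp
  3351 − 2931 = 420 bp
  8280 − 3351 = 4929 bp
  9778 − 8280 = 1498 bp
Sorted largest to smallest: 4929, 2149, 1498, 782, 420 bp.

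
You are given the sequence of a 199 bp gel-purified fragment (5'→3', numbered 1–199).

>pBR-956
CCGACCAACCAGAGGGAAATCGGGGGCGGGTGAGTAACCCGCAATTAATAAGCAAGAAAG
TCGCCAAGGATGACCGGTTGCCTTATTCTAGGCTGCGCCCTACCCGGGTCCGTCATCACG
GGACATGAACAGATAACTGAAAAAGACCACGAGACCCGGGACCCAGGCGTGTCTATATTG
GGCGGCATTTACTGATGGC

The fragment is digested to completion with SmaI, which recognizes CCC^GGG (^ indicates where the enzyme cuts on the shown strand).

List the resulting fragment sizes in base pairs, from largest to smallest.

SmaI sites (CCCGGG) start at positions 103, 155.
SmaI cuts after base 3 of each site, so after positions 105, 157.
Linear molecule, 2 cuts → 3 fragments:
  1–105 → 105 bp
  106–157 → 52 bp
  158–199 → 42 bp
Sorted largest to smallest: 105, 52, 42 bp.

105, 52, 42 bp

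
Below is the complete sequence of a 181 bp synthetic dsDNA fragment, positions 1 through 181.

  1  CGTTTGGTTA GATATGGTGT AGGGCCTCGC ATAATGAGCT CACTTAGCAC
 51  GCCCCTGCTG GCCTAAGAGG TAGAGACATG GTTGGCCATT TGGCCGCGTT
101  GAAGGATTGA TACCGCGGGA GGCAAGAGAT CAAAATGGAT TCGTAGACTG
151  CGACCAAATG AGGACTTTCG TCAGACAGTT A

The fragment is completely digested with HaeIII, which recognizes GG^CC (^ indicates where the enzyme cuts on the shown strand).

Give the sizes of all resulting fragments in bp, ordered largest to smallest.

88, 37, 24, 24, 8 bp

HaeIII sites (GGCC) start at positions 23, 60, 84, 92.
HaeIII cuts after base 2 of each site, so after positions 24, 61, 85, 93.
Linear molecule, 4 cuts → 5 fragments:
  1–24 → 24 bp
  25–61 → 37 bp
  62–85 → 24 bp
  86–93 → 8 bp
  94–181 → 88 bp
Sorted largest to smallest: 88, 37, 24, 24, 8 bp.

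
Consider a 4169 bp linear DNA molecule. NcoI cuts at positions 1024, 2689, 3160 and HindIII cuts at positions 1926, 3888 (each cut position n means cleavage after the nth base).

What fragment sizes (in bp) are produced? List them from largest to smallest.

Combined cut positions (sorted): 1024, 1926, 2689, 3160, 3888.
Linear molecule, 5 cuts → 6 fragments:
  1024 − 0 = 1024 bp
  1926 − 1024 = 902 bp
  2689 − 1926 = 763 bp
  3160 − 2689 = 471 bp
  3888 − 3160 = 728 bp
  4169 − 3888 = 281 bp
Sorted largest to smallest: 1024, 902, 763, 728, 471, 281 bp.

1024, 902, 763, 728, 471, 281 bp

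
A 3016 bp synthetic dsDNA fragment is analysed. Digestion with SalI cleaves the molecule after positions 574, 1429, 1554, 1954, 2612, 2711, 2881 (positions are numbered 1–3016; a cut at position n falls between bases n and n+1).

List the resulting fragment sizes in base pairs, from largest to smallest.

Linear molecule, 7 cuts → 8 fragments:
  574 − 0 = 574 bp
  1429 − 574 = 855 bp
  1554 − 1429 = 125 bp
  1954 − 1554 = 400 bp
  2612 − 1954 = 658 bp
  2711 − 2612 = 99 bp
  2881 − 2711 = 170 bp
  3016 − 2881 = 135 bp
Sorted largest to smallest: 855, 658, 574, 400, 170, 135, 125, 99 bp.

855, 658, 574, 400, 170, 135, 125, 99 bp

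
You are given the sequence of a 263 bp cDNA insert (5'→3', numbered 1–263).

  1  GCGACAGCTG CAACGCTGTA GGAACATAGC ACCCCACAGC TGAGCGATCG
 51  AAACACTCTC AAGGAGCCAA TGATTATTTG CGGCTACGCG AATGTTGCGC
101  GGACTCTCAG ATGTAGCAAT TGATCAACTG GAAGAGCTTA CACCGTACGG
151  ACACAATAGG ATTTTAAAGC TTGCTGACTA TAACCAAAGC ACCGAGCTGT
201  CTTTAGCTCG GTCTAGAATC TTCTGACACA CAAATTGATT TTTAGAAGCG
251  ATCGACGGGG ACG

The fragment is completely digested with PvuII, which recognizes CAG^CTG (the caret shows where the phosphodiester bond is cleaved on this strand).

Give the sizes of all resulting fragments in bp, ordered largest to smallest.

PvuII sites (CAGCTG) start at positions 5, 37.
PvuII cuts after base 3 of each site, so after positions 7, 39.
Linear molecule, 2 cuts → 3 fragments:
  1–7 → 7 bp
  8–39 → 32 bp
  40–263 → 224 bp
Sorted largest to smallest: 224, 32, 7 bp.

224, 32, 7 bp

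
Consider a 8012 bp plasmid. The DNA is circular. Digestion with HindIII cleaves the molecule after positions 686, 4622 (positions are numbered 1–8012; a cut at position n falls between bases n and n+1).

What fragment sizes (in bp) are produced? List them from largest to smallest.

4076, 3936 bp

Circular molecule, 2 cuts → 2 fragments:
  4622 − 686 = 3936 bp
  wrap: 8012 − 4622 + 686 = 4076 bp
Sorted largest to smallest: 4076, 3936 bp.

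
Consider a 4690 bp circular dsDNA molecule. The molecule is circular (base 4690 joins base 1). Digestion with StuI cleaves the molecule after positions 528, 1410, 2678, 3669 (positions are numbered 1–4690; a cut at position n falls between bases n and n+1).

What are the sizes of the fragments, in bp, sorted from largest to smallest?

1549, 1268, 991, 882 bp

Circular molecule, 4 cuts → 4 fragments:
  1410 − 528 = 882 bp
  2678 − 1410 = 1268 bp
  3669 − 2678 = 991 bp
  wrap: 4690 − 3669 + 528 = 1549 bp
Sorted largest to smallest: 1549, 1268, 991, 882 bp.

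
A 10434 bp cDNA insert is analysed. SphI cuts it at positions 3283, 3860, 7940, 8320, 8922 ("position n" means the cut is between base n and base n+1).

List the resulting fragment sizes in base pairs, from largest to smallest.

4080, 3283, 1512, 602, 577, 380 bp

Linear molecule, 5 cuts → 6 fragments:
  3283 − 0 = 3283 bp
  3860 − 3283 = 577 bp
  7940 − 3860 = 4080 bp
  8320 − 7940 = 380 bp
  8922 − 8320 = 602 bp
  10434 − 8922 = 1512 bp
Sorted largest to smallest: 4080, 3283, 1512, 602, 577, 380 bp.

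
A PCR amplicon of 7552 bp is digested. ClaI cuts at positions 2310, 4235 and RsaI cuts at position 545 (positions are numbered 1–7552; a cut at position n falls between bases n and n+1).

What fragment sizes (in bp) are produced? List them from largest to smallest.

3317, 1925, 1765, 545 bp

Combined cut positions (sorted): 545, 2310, 4235.
Linear molecule, 3 cuts → 4 fragments:
  545 − 0 = 545 bp
  2310 − 545 = 1765 bp
  4235 − 2310 = 1925 bp
  7552 − 4235 = 3317 bp
Sorted largest to smallest: 3317, 1925, 1765, 545 bp.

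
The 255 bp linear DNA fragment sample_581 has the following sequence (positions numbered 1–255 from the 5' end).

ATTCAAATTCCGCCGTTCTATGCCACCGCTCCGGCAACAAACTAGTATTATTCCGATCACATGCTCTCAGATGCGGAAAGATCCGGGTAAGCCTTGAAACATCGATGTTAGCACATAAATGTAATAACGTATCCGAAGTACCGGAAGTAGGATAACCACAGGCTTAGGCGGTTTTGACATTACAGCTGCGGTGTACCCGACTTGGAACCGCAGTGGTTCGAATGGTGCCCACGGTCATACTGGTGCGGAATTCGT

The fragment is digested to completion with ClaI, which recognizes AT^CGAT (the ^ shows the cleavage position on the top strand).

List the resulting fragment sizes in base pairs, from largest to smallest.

153, 102 bp

The ClaI site (ATCGAT) starts at position 101.
ClaI cuts after base 2 of each site, so after position 102.
Linear molecule, 1 cut → 2 fragments:
  1–102 → 102 bp
  103–255 → 153 bp
Sorted largest to smallest: 153, 102 bp.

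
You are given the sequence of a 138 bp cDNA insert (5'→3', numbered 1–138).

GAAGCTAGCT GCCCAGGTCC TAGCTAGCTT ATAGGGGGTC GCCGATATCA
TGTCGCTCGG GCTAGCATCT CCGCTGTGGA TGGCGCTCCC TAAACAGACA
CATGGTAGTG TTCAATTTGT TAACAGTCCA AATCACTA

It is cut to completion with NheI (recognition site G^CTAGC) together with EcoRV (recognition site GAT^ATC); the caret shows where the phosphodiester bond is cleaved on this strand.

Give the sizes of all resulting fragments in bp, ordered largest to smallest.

NheI sites (GCTAGC) start at positions 4, 23, 61.
NheI cuts after the first base of each site, so after positions 4, 23, 61.
The EcoRV site (GATATC) starts at position 44.
EcoRV cuts after base 3 of each site, so after position 46.
Combined cut positions: 4, 23, 46, 61.
Linear molecule, 4 cuts → 5 fragments:
  1–4 → 4 bp
  5–23 → 19 bp
  24–46 → 23 bp
  47–61 → 15 bp
  62–138 → 77 bp
Sorted largest to smallest: 77, 23, 19, 15, 4 bp.

77, 23, 19, 15, 4 bp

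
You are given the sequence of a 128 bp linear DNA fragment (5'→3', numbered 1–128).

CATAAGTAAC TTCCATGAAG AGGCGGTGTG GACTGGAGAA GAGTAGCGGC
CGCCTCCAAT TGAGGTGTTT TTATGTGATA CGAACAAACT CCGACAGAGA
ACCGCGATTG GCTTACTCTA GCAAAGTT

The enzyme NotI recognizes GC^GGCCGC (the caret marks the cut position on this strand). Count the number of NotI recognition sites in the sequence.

GCGGCCGC occurs starting at position 46.
NotI cuts at 1 site.

1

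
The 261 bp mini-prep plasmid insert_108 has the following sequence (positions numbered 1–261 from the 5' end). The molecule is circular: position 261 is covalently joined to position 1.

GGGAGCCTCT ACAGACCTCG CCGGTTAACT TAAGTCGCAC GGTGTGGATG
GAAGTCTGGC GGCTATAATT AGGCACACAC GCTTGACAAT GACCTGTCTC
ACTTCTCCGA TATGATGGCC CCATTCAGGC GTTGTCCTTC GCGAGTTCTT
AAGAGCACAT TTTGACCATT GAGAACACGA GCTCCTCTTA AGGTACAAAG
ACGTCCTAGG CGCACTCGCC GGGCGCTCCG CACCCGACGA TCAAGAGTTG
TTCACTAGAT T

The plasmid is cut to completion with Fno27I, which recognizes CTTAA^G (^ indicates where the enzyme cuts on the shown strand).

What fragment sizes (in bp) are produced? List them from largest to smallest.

Fno27I sites (CTTAAG) start at positions 29, 148, 187.
Fno27I cuts after base 5 of each site (before the last base), so after positions 33, 152, 191.
Circular molecule, 3 cuts → 3 fragments:
  34–152 → 119 bp
  153–191 → 39 bp
  192–261 then 1–33 → 70 + 33 = 103 bp
Sorted largest to smallest: 119, 103, 39 bp.

119, 103, 39 bp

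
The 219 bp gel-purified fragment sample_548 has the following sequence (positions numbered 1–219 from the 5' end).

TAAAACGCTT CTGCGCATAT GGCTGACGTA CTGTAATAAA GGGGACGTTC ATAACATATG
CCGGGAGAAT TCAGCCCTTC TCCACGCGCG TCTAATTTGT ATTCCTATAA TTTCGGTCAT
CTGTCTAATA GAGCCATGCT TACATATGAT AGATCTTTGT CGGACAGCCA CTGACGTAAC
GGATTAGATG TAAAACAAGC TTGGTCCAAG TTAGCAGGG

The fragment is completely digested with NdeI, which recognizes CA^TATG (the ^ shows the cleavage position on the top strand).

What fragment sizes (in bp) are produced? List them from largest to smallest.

NdeI sites (CATATG) start at positions 16, 55, 143.
NdeI cuts after base 2 of each site, so after positions 17, 56, 144.
Linear molecule, 3 cuts → 4 fragments:
  1–17 → 17 bp
  18–56 → 39 bp
  57–144 → 88 bp
  145–219 → 75 bp
Sorted largest to smallest: 88, 75, 39, 17 bp.

88, 75, 39, 17 bp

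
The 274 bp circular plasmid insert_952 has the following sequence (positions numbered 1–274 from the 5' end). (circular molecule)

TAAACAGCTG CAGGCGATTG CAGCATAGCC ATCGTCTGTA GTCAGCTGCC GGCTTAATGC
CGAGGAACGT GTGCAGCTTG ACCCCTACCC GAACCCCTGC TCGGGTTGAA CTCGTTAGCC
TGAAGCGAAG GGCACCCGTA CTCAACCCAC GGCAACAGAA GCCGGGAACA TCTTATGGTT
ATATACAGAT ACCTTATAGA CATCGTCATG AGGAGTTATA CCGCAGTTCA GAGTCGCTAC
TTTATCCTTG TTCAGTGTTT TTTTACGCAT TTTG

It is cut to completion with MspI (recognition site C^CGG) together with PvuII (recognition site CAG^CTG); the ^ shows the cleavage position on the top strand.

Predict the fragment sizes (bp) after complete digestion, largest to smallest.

119, 113, 38, 4 bp

MspI sites (CCGG) start at positions 49, 162.
MspI cuts after the first base of each site, so after positions 49, 162.
PvuII sites (CAGCTG) start at positions 5, 43.
PvuII cuts after base 3 of each site, so after positions 7, 45.
Combined cut positions: 7, 45, 49, 162.
Circular molecule, 4 cuts → 4 fragments:
  8–45 → 38 bp
  46–49 → 4 bp
  50–162 → 113 bp
  163–274 then 1–7 → 112 + 7 = 119 bp
Sorted largest to smallest: 119, 113, 38, 4 bp.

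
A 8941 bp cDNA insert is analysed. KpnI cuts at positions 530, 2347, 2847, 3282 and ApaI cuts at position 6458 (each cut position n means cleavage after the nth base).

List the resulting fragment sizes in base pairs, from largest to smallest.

Combined cut positions (sorted): 530, 2347, 2847, 3282, 6458.
Linear molecule, 5 cuts → 6 fragments:
  530 − 0 = 530 bp
  2347 − 530 = 1817 bp
  2847 − 2347 = 500 bp
  3282 − 2847 = 435 bp
  6458 − 3282 = 3176 bp
  8941 − 6458 = 2483 bp
Sorted largest to smallest: 3176, 2483, 1817, 530, 500, 435 bp.

3176, 2483, 1817, 530, 500, 435 bp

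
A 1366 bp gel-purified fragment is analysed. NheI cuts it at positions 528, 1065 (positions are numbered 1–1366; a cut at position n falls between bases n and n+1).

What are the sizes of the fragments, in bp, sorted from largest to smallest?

Linear molecule, 2 cuts → 3 fragments:
  528 − 0 = 528 bp
  1065 − 528 = 537 bp
  1366 − 1065 = 301 bp
Sorted largest to smallest: 537, 528, 301 bp.

537, 528, 301 bp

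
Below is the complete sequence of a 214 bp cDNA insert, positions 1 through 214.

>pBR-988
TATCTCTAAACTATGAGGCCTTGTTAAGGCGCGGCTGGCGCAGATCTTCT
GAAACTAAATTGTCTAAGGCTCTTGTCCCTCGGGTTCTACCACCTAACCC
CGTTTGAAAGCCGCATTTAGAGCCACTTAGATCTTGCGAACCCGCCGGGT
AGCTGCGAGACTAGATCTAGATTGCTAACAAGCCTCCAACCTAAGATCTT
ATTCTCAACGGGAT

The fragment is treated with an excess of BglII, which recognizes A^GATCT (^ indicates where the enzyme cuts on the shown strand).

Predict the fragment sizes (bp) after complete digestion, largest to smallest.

BglII sites (AGATCT) start at positions 42, 129, 163, 194.
BglII cuts after the first base of each site, so after positions 42, 129, 163, 194.
Linear molecule, 4 cuts → 5 fragments:
  1–42 → 42 bp
  43–129 → 87 bp
  130–163 → 34 bp
  164–194 → 31 bp
  195–214 → 20 bp
Sorted largest to smallest: 87, 42, 34, 31, 20 bp.

87, 42, 34, 31, 20 bp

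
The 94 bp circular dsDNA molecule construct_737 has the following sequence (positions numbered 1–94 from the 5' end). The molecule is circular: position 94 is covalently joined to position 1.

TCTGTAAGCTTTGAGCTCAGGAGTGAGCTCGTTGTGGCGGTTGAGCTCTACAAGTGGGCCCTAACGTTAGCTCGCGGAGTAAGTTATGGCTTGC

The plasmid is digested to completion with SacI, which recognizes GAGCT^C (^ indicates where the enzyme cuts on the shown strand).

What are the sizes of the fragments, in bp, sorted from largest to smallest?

64, 18, 12 bp

SacI sites (GAGCTC) start at positions 13, 25, 43.
SacI cuts after base 5 of each site (before the last base), so after positions 17, 29, 47.
Circular molecule, 3 cuts → 3 fragments:
  18–29 → 12 bp
  30–47 → 18 bp
  48–94 then 1–17 → 47 + 17 = 64 bp
Sorted largest to smallest: 64, 18, 12 bp.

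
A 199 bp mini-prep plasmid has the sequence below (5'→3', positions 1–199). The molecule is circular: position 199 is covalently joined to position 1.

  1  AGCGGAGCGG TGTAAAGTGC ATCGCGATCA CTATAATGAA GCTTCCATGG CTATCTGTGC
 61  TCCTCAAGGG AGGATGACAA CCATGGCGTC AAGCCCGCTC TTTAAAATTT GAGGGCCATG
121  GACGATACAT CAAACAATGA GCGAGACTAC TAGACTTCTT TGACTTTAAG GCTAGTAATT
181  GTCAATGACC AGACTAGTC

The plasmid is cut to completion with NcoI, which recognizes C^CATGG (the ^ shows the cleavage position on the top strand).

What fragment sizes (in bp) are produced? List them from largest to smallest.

NcoI sites (CCATGG) start at positions 45, 81, 116.
NcoI cuts after the first base of each site, so after positions 45, 81, 116.
Circular molecule, 3 cuts → 3 fragments:
  46–81 → 36 bp
  82–116 → 35 bp
  117–199 then 1–45 → 83 + 45 = 128 bp
Sorted largest to smallest: 128, 36, 35 bp.

128, 36, 35 bp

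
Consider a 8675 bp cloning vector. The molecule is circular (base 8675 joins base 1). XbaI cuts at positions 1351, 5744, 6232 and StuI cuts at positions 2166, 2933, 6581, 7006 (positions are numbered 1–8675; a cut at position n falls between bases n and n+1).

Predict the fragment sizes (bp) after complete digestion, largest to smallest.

3020, 2811, 815, 767, 488, 425, 349 bp

Combined cut positions (sorted): 1351, 2166, 2933, 5744, 6232, 6581, 7006.
Circular molecule, 7 cuts → 7 fragments:
  2166 − 1351 = 815 bp
  2933 − 2166 = 767 bp
  5744 − 2933 = 2811 bp
  6232 − 5744 = 488 bp
  6581 − 6232 = 349 bp
  7006 − 6581 = 425 bp
  wrap: 8675 − 7006 + 1351 = 3020 bp
Sorted largest to smallest: 3020, 2811, 815, 767, 488, 425, 349 bp.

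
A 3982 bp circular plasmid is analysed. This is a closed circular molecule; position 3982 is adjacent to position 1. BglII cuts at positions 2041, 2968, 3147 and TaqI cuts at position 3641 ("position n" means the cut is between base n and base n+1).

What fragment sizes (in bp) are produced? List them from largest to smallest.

Combined cut positions (sorted): 2041, 2968, 3147, 3641.
Circular molecule, 4 cuts → 4 fragments:
  2968 − 2041 = 927 bp
  3147 − 2968 = 179 bp
  3641 − 3147 = 494 bp
  wrap: 3982 − 3641 + 2041 = 2382 bp
Sorted largest to smallest: 2382, 927, 494, 179 bp.

2382, 927, 494, 179 bp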